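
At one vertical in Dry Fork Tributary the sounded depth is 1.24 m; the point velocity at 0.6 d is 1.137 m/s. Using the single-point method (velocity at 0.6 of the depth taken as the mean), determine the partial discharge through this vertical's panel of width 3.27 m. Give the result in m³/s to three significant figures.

v̄ = v₀.₆ = 1.137 m/s
q = v̄ × d × w = 1.137 × 1.24 × 3.27 = 4.610 m³/s

4.61 m³/s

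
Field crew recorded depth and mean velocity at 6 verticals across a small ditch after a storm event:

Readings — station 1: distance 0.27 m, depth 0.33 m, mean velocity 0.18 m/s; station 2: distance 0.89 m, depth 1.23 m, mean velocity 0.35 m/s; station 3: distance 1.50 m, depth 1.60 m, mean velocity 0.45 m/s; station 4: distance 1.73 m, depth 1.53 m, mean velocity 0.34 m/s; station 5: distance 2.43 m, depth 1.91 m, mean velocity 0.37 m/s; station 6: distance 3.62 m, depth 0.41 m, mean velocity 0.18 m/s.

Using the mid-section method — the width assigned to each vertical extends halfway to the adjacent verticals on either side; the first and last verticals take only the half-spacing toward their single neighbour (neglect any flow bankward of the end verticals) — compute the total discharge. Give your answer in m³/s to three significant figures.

1.54 m³/s

w_1 = (0.89 − 0.27)/2 = 0.31 m; q_1 = 0.18 × 0.33 × 0.31 = 0.01841 m³/s
w_2 = (1.50 − 0.27)/2 = 0.615 m; q_2 = 0.35 × 1.23 × 0.615 = 0.2648 m³/s
w_3 = (1.73 − 0.89)/2 = 0.42 m; q_3 = 0.45 × 1.60 × 0.42 = 0.3024 m³/s
w_4 = (2.43 − 1.50)/2 = 0.465 m; q_4 = 0.34 × 1.53 × 0.465 = 0.2419 m³/s
w_5 = (3.62 − 1.73)/2 = 0.945 m; q_5 = 0.37 × 1.91 × 0.945 = 0.6678 m³/s
w_6 = (3.62 − 2.43)/2 = 0.595 m; q_6 = 0.18 × 0.41 × 0.595 = 0.04391 m³/s
Q = Σ qᵢ = 1.539 m³/s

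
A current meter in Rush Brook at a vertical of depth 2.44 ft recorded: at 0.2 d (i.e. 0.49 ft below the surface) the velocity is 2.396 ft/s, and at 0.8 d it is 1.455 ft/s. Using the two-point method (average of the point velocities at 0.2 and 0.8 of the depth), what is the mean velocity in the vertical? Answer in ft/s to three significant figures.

1.93 ft/s

v̄ = (2.396 + 1.455) / 2 = 1.926 ft/s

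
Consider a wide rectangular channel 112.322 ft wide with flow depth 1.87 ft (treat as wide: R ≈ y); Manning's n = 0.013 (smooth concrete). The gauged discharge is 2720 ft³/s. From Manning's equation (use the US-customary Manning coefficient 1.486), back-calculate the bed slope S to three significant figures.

A = b·y = 112.322 × 1.87 = 210.0 ft²
Wide channel: R ≈ y = 1.87 ft
S = (Q·n / (1.486·A·R^(2/3)))² = (2720×0.013 / (1.486×210.0×1.518))² = 0.005571

0.00557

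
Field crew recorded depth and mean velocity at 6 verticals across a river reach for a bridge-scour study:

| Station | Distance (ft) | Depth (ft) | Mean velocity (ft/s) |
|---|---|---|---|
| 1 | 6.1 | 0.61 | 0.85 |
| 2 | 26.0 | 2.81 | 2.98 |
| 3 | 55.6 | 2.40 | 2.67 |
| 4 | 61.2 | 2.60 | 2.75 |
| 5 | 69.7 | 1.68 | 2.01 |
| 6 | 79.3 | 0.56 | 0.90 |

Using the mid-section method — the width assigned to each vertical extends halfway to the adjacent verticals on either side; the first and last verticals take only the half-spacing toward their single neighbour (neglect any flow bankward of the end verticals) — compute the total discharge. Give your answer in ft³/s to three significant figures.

409 ft³/s

w_1 = (26.0 − 6.1)/2 = 9.95 ft; q_1 = 0.85 × 0.61 × 9.95 = 5.159 ft³/s
w_2 = (55.6 − 6.1)/2 = 24.75 ft; q_2 = 2.98 × 2.81 × 24.75 = 207.3 ft³/s
w_3 = (61.2 − 26.0)/2 = 17.6 ft; q_3 = 2.67 × 2.40 × 17.6 = 112.8 ft³/s
w_4 = (69.7 − 55.6)/2 = 7.05 ft; q_4 = 2.75 × 2.60 × 7.05 = 50.41 ft³/s
w_5 = (79.3 − 61.2)/2 = 9.05 ft; q_5 = 2.01 × 1.68 × 9.05 = 30.56 ft³/s
w_6 = (79.3 − 69.7)/2 = 4.8 ft; q_6 = 0.90 × 0.56 × 4.8 = 2.419 ft³/s
Q = Σ qᵢ = 408.6 ft³/s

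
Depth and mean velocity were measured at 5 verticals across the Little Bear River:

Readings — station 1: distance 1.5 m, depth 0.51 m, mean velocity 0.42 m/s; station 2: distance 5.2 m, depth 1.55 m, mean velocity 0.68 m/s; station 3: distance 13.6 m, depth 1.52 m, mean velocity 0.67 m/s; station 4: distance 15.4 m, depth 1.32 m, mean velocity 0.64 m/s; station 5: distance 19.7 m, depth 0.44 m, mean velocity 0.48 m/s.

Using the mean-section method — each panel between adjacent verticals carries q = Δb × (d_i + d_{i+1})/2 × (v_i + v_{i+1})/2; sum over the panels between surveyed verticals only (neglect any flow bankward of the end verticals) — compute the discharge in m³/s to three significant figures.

Panel 1-2: Δb = 3.7 m, d̄ = (0.51+1.55)/2 = 1.03, v̄ = (0.42+0.68)/2 = 0.55 → q = 3.7×1.03×0.55 = 2.096 m³/s
Panel 2-3: Δb = 8.4 m, d̄ = (1.55+1.52)/2 = 1.535, v̄ = (0.68+0.67)/2 = 0.675 → q = 8.4×1.535×0.675 = 8.703 m³/s
Panel 3-4: Δb = 1.8 m, d̄ = (1.52+1.32)/2 = 1.42, v̄ = (0.67+0.64)/2 = 0.655 → q = 1.8×1.42×0.655 = 1.674 m³/s
Panel 4-5: Δb = 4.3 m, d̄ = (1.32+0.44)/2 = 0.88, v̄ = (0.64+0.48)/2 = 0.56 → q = 4.3×0.88×0.56 = 2.119 m³/s
Q = Σ q = 14.59 m³/s

14.6 m³/s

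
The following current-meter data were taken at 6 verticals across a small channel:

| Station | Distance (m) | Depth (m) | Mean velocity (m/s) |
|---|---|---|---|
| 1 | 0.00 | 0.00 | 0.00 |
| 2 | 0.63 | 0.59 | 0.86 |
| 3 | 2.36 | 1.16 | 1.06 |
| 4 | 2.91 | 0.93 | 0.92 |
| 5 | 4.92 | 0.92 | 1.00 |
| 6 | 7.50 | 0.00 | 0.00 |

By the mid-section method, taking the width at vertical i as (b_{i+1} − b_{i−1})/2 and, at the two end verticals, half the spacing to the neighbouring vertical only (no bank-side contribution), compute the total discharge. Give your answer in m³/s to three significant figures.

w_2 = (2.36 − 0.00)/2 = 1.18 m; q_2 = 0.86 × 0.59 × 1.18 = 0.5987 m³/s
w_3 = (2.91 − 0.63)/2 = 1.14 m; q_3 = 1.06 × 1.16 × 1.14 = 1.402 m³/s
w_4 = (4.92 − 2.36)/2 = 1.28 m; q_4 = 0.92 × 0.93 × 1.28 = 1.095 m³/s
w_5 = (7.50 − 2.91)/2 = 2.295 m; q_5 = 1.00 × 0.92 × 2.295 = 2.111 m³/s
Stations 1, 6 contribute zero (depth or velocity is 0).
Q = Σ qᵢ = 5.207 m³/s

5.21 m³/s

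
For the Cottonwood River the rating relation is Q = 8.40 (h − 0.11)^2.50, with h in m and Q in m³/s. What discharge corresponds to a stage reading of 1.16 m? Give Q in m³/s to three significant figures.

Q = 8.40 × (1.16 − 0.11)^2.50 = 8.40 × 1.05^2.50 = 9.490 m³/s

9.49 m³/s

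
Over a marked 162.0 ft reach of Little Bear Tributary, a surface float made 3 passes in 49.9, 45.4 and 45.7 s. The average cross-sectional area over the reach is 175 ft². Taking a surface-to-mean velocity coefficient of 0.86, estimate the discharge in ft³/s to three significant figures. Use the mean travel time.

t̄ = (49.9 + 45.4 + 45.7) / 3 = 47 s
v_surface = L / t̄ = 162.0 / 47 = 3.447 ft/s
v_mean = 0.86 × 3.447 = 2.964 ft/s
Q = A × v_mean = 175 × 2.964 = 518.7 ft³/s

519 ft³/s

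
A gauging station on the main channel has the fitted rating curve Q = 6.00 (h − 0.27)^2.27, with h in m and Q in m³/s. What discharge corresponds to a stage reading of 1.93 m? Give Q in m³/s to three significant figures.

Q = 6.00 × (1.93 − 0.27)^2.27 = 6.00 × 1.66^2.27 = 18.96 m³/s

19.0 m³/s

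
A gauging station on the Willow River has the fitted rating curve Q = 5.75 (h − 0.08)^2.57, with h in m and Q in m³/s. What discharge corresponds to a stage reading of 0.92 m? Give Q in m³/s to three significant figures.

Q = 5.75 × (0.92 − 0.08)^2.57 = 5.75 × 0.84^2.57 = 3.673 m³/s

3.67 m³/s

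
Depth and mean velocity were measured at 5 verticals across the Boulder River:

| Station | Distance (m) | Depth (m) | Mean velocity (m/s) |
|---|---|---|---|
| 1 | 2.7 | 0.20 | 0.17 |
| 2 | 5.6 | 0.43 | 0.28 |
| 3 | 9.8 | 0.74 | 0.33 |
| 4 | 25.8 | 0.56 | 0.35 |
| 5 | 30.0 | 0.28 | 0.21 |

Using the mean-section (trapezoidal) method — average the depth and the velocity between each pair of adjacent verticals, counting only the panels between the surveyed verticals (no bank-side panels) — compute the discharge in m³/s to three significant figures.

Panel 1-2: Δb = 2.9 m, d̄ = (0.20+0.43)/2 = 0.315, v̄ = (0.17+0.28)/2 = 0.225 → q = 2.9×0.315×0.225 = 0.2055 m³/s
Panel 2-3: Δb = 4.2 m, d̄ = (0.43+0.74)/2 = 0.585, v̄ = (0.28+0.33)/2 = 0.305 → q = 4.2×0.585×0.305 = 0.7494 m³/s
Panel 3-4: Δb = 16 m, d̄ = (0.74+0.56)/2 = 0.65, v̄ = (0.33+0.35)/2 = 0.34 → q = 16×0.65×0.34 = 3.536 m³/s
Panel 4-5: Δb = 4.2 m, d̄ = (0.56+0.28)/2 = 0.42, v̄ = (0.35+0.21)/2 = 0.28 → q = 4.2×0.42×0.28 = 0.4939 m³/s
Q = Σ q = 4.985 m³/s

4.98 m³/s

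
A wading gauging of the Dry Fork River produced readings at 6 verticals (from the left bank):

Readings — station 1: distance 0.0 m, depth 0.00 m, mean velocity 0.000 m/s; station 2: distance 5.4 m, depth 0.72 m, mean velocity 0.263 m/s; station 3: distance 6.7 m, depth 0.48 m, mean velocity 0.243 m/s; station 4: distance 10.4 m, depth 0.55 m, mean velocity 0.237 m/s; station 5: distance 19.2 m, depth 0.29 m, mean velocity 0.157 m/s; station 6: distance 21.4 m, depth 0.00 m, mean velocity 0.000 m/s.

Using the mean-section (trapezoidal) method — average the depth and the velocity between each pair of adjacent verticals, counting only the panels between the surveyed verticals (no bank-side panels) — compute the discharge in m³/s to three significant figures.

1.66 m³/s

Panel 1-2: Δb = 5.4 m, d̄ = (0.00+0.72)/2 = 0.36, v̄ = (0.000+0.263)/2 = 0.1315 → q = 5.4×0.36×0.1315 = 0.2556 m³/s
Panel 2-3: Δb = 1.3 m, d̄ = (0.72+0.48)/2 = 0.6, v̄ = (0.263+0.243)/2 = 0.253 → q = 1.3×0.6×0.253 = 0.1973 m³/s
Panel 3-4: Δb = 3.7 m, d̄ = (0.48+0.55)/2 = 0.515, v̄ = (0.243+0.237)/2 = 0.24 → q = 3.7×0.515×0.24 = 0.4573 m³/s
Panel 4-5: Δb = 8.8 m, d̄ = (0.55+0.29)/2 = 0.42, v̄ = (0.237+0.157)/2 = 0.197 → q = 8.8×0.42×0.197 = 0.7281 m³/s
Panel 5-6: Δb = 2.2 m, d̄ = (0.29+0.00)/2 = 0.145, v̄ = (0.157+0.000)/2 = 0.0785 → q = 2.2×0.145×0.0785 = 0.02504 m³/s
Q = Σ q = 1.663 m³/s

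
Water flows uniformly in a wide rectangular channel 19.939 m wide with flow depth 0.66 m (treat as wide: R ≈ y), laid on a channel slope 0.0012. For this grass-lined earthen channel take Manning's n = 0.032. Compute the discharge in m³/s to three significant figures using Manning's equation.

A = b·y = 19.939 × 0.66 = 13.16 m²
Wide channel: R ≈ y = 0.66 m
Q = (1/n)·A·R^(2/3)·S^(1/2) = (1/0.032) × 13.16 × 0.6600^(2/3) × 0.0012^(1/2) = 10.80 m³/s

10.8 m³/s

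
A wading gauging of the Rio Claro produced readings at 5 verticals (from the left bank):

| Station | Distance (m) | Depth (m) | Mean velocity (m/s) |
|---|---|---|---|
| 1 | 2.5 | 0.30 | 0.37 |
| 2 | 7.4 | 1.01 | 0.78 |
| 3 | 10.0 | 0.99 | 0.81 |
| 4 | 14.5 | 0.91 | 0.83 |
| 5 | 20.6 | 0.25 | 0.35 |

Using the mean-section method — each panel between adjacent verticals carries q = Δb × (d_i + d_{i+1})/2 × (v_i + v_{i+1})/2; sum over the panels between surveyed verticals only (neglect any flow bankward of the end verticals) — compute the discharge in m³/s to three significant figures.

9.51 m³/s

Panel 1-2: Δb = 4.9 m, d̄ = (0.30+1.01)/2 = 0.655, v̄ = (0.37+0.78)/2 = 0.575 → q = 4.9×0.655×0.575 = 1.845 m³/s
Panel 2-3: Δb = 2.6 m, d̄ = (1.01+0.99)/2 = 1, v̄ = (0.78+0.81)/2 = 0.795 → q = 2.6×1×0.795 = 2.067 m³/s
Panel 3-4: Δb = 4.5 m, d̄ = (0.99+0.91)/2 = 0.95, v̄ = (0.81+0.83)/2 = 0.82 → q = 4.5×0.95×0.82 = 3.506 m³/s
Panel 4-5: Δb = 6.1 m, d̄ = (0.91+0.25)/2 = 0.58, v̄ = (0.83+0.35)/2 = 0.59 → q = 6.1×0.58×0.59 = 2.087 m³/s
Q = Σ q = 9.505 m³/s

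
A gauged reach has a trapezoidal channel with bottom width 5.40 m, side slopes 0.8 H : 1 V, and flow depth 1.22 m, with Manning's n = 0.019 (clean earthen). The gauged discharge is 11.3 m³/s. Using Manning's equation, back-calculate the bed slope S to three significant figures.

A = (b + z·y)·y = (5.40 + 0.8×1.22)×1.22 = 7.779 m²
P = b + 2y√(1+z²) = 5.40 + 2×1.22×√(1+0.8²) = 8.525 m
R = A/P = 7.779/8.525 = 0.9125 m
S = (Q·n / (1·A·R^(2/3)))² = (11.3×0.019 / (1×7.779×0.9408))² = 0.0008608

0.000861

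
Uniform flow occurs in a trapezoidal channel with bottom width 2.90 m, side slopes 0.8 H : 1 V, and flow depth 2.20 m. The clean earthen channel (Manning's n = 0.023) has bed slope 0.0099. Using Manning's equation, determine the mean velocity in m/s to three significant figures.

4.89 m/s

A = (b + z·y)·y = (2.90 + 0.8×2.20)×2.20 = 10.25 m²
P = b + 2y√(1+z²) = 2.90 + 2×2.20×√(1+0.8²) = 8.535 m
R = A/P = 10.25/8.535 = 1.201 m
Q = (1/n)·A·R^(2/3)·S^(1/2) = (1/0.023) × 10.25 × 1.201^(2/3) × 0.0099^(1/2) = 50.12 m³/s
V = Q/A = 50.12/10.25 = 4.888 m/s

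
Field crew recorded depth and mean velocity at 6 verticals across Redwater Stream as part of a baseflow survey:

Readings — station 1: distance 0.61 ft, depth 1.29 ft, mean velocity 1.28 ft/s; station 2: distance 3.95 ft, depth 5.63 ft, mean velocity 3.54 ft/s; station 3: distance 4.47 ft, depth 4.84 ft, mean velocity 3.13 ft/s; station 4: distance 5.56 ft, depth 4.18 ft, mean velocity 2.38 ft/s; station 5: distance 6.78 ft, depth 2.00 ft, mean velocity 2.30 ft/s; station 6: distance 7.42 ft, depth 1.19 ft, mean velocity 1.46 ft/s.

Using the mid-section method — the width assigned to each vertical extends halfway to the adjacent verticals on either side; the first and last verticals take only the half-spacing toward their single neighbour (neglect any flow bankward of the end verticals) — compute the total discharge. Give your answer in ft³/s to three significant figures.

w_1 = (3.95 − 0.61)/2 = 1.67 ft; q_1 = 1.28 × 1.29 × 1.67 = 2.758 ft³/s
w_2 = (4.47 − 0.61)/2 = 1.93 ft; q_2 = 3.54 × 5.63 × 1.93 = 38.47 ft³/s
w_3 = (5.56 − 3.95)/2 = 0.805 ft; q_3 = 3.13 × 4.84 × 0.805 = 12.20 ft³/s
w_4 = (6.78 − 4.47)/2 = 1.155 ft; q_4 = 2.38 × 4.18 × 1.155 = 11.49 ft³/s
w_5 = (7.42 − 5.56)/2 = 0.93 ft; q_5 = 2.30 × 2.00 × 0.93 = 4.278 ft³/s
w_6 = (7.42 − 6.78)/2 = 0.32 ft; q_6 = 1.46 × 1.19 × 0.32 = 0.5560 ft³/s
Q = Σ qᵢ = 69.74 ft³/s

69.7 ft³/s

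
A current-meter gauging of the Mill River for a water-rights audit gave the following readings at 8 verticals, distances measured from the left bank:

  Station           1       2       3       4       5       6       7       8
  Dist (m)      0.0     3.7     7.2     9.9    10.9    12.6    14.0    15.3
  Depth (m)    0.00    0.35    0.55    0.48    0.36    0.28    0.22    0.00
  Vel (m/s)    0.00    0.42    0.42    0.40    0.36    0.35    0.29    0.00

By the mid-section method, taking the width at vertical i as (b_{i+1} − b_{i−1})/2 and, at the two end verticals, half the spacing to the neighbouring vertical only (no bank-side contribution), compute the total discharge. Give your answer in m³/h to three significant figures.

7250 m³/h

w_2 = (7.2 − 0.0)/2 = 3.6 m; q_2 = 0.42 × 0.35 × 3.6 = 0.5292 m³/s
w_3 = (9.9 − 3.7)/2 = 3.1 m; q_3 = 0.42 × 0.55 × 3.1 = 0.7161 m³/s
w_4 = (10.9 − 7.2)/2 = 1.85 m; q_4 = 0.40 × 0.48 × 1.85 = 0.3552 m³/s
w_5 = (12.6 − 9.9)/2 = 1.35 m; q_5 = 0.36 × 0.36 × 1.35 = 0.1750 m³/s
w_6 = (14.0 − 10.9)/2 = 1.55 m; q_6 = 0.35 × 0.28 × 1.55 = 0.1519 m³/s
w_7 = (15.3 − 12.6)/2 = 1.35 m; q_7 = 0.29 × 0.22 × 1.35 = 0.08613 m³/s
Stations 1, 8 contribute zero (depth or velocity is 0).
Q = Σ qᵢ = 2.013 m³/s
= 2.013 × 3600 = 7249 m³/h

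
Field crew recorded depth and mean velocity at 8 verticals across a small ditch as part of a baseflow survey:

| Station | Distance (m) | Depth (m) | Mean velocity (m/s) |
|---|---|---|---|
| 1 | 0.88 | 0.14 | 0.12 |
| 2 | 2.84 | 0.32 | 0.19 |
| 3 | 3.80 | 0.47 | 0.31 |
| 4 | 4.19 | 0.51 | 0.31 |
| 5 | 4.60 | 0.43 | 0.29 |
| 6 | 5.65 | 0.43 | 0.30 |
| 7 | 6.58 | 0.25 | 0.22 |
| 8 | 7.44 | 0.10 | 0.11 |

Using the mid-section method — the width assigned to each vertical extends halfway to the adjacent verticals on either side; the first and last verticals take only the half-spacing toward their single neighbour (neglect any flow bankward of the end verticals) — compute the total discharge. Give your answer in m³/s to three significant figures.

0.540 m³/s

w_1 = (2.84 − 0.88)/2 = 0.98 m; q_1 = 0.12 × 0.14 × 0.98 = 0.01646 m³/s
w_2 = (3.80 − 0.88)/2 = 1.46 m; q_2 = 0.19 × 0.32 × 1.46 = 0.08877 m³/s
w_3 = (4.19 − 2.84)/2 = 0.675 m; q_3 = 0.31 × 0.47 × 0.675 = 0.09835 m³/s
w_4 = (4.60 − 3.80)/2 = 0.4 m; q_4 = 0.31 × 0.51 × 0.4 = 0.06324 m³/s
w_5 = (5.65 − 4.19)/2 = 0.73 m; q_5 = 0.29 × 0.43 × 0.73 = 0.09103 m³/s
w_6 = (6.58 − 4.60)/2 = 0.99 m; q_6 = 0.30 × 0.43 × 0.99 = 0.1277 m³/s
w_7 = (7.44 − 5.65)/2 = 0.895 m; q_7 = 0.22 × 0.25 × 0.895 = 0.04923 m³/s
w_8 = (7.44 − 6.58)/2 = 0.43 m; q_8 = 0.11 × 0.10 × 0.43 = 0.004730 m³/s
Q = Σ qᵢ = 0.5395 m³/s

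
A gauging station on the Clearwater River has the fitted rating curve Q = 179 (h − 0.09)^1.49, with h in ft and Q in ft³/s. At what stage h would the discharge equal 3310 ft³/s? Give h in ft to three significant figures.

h − h₀ = (Q/C)^(1/b) = (3310/179)^(1/1.49) = 7.085 ft
h = 0.09 + 7.085 = 7.175 ft

7.17 ft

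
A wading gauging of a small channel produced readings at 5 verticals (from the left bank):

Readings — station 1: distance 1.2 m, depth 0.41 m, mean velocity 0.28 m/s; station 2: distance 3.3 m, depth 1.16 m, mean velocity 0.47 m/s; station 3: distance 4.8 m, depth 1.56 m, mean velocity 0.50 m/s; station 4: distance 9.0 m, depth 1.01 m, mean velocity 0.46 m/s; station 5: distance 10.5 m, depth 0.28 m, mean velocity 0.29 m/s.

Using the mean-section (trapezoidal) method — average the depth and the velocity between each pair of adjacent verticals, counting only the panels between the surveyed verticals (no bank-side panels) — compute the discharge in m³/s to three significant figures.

4.56 m³/s

Panel 1-2: Δb = 2.1 m, d̄ = (0.41+1.16)/2 = 0.785, v̄ = (0.28+0.47)/2 = 0.375 → q = 2.1×0.785×0.375 = 0.6182 m³/s
Panel 2-3: Δb = 1.5 m, d̄ = (1.16+1.56)/2 = 1.36, v̄ = (0.47+0.50)/2 = 0.485 → q = 1.5×1.36×0.485 = 0.9894 m³/s
Panel 3-4: Δb = 4.2 m, d̄ = (1.56+1.01)/2 = 1.285, v̄ = (0.50+0.46)/2 = 0.48 → q = 4.2×1.285×0.48 = 2.591 m³/s
Panel 4-5: Δb = 1.5 m, d̄ = (1.01+0.28)/2 = 0.645, v̄ = (0.46+0.29)/2 = 0.375 → q = 1.5×0.645×0.375 = 0.3628 m³/s
Q = Σ q = 4.561 m³/s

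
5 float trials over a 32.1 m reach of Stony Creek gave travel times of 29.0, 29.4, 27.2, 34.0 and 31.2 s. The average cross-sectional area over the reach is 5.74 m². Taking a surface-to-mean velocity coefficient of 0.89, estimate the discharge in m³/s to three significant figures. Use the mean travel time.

5.44 m³/s

t̄ = (29.0 + 29.4 + 27.2 + 34.0 + 31.2) / 5 = 30.16 s
v_surface = L / t̄ = 32.1 / 30.16 = 1.064 m/s
v_mean = 0.89 × 1.064 = 0.9472 m/s
Q = A × v_mean = 5.74 × 0.9472 = 5.437 m³/s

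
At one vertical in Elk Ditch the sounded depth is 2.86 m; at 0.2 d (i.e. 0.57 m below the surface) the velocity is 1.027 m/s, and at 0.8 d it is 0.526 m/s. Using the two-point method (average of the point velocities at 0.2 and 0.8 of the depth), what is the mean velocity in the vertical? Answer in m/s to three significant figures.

v̄ = (1.027 + 0.526) / 2 = 0.7765 m/s

0.777 m/s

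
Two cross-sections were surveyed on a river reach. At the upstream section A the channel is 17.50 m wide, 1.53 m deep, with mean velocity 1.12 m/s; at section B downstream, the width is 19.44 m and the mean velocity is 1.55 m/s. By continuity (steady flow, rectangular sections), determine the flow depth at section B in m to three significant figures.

Q = A₁V₁ = (17.50×1.53) × 1.12 = 29.99 m³/s
d₂ = Q/(b₂ V₂) = 29.99/(19.44×1.55) = 0.9952 m

0.995 m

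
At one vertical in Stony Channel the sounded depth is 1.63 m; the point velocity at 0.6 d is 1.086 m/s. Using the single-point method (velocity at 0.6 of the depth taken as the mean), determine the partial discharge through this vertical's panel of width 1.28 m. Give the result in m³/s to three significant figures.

2.27 m³/s

v̄ = v₀.₆ = 1.086 m/s
q = v̄ × d × w = 1.086 × 1.63 × 1.28 = 2.266 m³/s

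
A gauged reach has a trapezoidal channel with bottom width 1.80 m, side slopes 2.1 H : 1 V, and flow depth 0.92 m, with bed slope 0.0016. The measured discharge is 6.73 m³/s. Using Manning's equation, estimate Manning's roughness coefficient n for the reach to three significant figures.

0.0139

A = (b + z·y)·y = (1.80 + 2.1×0.92)×0.92 = 3.433 m²
P = b + 2y√(1+z²) = 1.80 + 2×0.92×√(1+2.1²) = 6.080 m
R = A/P = 3.433/6.080 = 0.5647 m
n = (1/Q)·A·R^(2/3)·S^(1/2) = (1/6.73) × 3.433 × 0.6832 × 0.04000 = 0.01394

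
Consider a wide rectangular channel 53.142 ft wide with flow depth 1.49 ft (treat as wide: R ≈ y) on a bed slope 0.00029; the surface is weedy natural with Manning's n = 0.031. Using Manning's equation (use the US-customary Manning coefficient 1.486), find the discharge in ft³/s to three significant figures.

A = b·y = 53.142 × 1.49 = 79.18 ft²
Wide channel: R ≈ y = 1.49 ft
Q = (1.486/n)·A·R^(2/3)·S^(1/2) = (1.486/0.031) × 79.18 × 1.490^(2/3) × 0.00029^(1/2) = 84.32 ft³/s

84.3 ft³/s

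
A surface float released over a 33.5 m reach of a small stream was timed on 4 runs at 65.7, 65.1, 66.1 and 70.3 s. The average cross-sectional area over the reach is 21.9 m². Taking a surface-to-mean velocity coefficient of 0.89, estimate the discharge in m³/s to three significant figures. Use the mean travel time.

9.77 m³/s

t̄ = (65.7 + 65.1 + 66.1 + 70.3) / 4 = 66.8 s
v_surface = L / t̄ = 33.5 / 66.8 = 0.5015 m/s
v_mean = 0.89 × 0.5015 = 0.4463 m/s
Q = A × v_mean = 21.9 × 0.4463 = 9.775 m³/s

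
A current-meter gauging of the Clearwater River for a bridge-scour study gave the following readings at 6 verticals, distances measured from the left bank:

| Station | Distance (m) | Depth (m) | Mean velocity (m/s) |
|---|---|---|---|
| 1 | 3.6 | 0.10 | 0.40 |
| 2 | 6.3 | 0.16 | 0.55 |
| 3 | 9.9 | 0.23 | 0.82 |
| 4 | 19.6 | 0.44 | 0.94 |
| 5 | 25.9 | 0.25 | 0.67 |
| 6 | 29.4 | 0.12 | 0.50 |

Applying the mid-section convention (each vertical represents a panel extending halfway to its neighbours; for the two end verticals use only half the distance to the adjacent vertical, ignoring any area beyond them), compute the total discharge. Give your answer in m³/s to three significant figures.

5.82 m³/s

w_1 = (6.3 − 3.6)/2 = 1.35 m; q_1 = 0.40 × 0.10 × 1.35 = 0.05400 m³/s
w_2 = (9.9 − 3.6)/2 = 3.15 m; q_2 = 0.55 × 0.16 × 3.15 = 0.2772 m³/s
w_3 = (19.6 − 6.3)/2 = 6.65 m; q_3 = 0.82 × 0.23 × 6.65 = 1.254 m³/s
w_4 = (25.9 − 9.9)/2 = 8 m; q_4 = 0.94 × 0.44 × 8 = 3.309 m³/s
w_5 = (29.4 − 19.6)/2 = 4.9 m; q_5 = 0.67 × 0.25 × 4.9 = 0.8208 m³/s
w_6 = (29.4 − 25.9)/2 = 1.75 m; q_6 = 0.50 × 0.12 × 1.75 = 0.1050 m³/s
Q = Σ qᵢ = 5.820 m³/s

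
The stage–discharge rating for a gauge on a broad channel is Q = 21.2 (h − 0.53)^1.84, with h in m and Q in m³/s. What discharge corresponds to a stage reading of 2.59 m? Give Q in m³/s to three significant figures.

80.1 m³/s

Q = 21.2 × (2.59 − 0.53)^1.84 = 21.2 × 2.06^1.84 = 80.14 m³/s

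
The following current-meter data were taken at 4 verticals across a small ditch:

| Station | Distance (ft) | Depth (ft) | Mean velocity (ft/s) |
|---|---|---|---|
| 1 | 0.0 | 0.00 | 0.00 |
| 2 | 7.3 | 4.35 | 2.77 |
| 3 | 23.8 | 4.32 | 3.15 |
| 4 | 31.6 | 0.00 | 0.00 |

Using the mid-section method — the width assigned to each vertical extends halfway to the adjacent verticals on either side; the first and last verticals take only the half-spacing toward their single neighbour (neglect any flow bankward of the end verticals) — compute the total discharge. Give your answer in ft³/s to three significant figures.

309 ft³/s

w_2 = (23.8 − 0.0)/2 = 11.9 ft; q_2 = 2.77 × 4.35 × 11.9 = 143.4 ft³/s
w_3 = (31.6 − 7.3)/2 = 12.15 ft; q_3 = 3.15 × 4.32 × 12.15 = 165.3 ft³/s
Stations 1, 4 contribute zero (depth or velocity is 0).
Q = Σ qᵢ = 308.7 ft³/s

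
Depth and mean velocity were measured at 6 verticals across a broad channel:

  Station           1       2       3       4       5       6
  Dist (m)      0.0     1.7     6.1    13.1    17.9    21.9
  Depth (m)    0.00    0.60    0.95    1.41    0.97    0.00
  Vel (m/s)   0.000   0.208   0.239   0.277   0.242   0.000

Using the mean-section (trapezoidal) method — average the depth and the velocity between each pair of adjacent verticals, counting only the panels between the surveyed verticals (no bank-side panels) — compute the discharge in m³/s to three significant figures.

4.66 m³/s

Panel 1-2: Δb = 1.7 m, d̄ = (0.00+0.60)/2 = 0.3, v̄ = (0.000+0.208)/2 = 0.104 → q = 1.7×0.3×0.104 = 0.05304 m³/s
Panel 2-3: Δb = 4.4 m, d̄ = (0.60+0.95)/2 = 0.775, v̄ = (0.208+0.239)/2 = 0.2235 → q = 4.4×0.775×0.2235 = 0.7621 m³/s
Panel 3-4: Δb = 7 m, d̄ = (0.95+1.41)/2 = 1.18, v̄ = (0.239+0.277)/2 = 0.258 → q = 7×1.18×0.258 = 2.131 m³/s
Panel 4-5: Δb = 4.8 m, d̄ = (1.41+0.97)/2 = 1.19, v̄ = (0.277+0.242)/2 = 0.2595 → q = 4.8×1.19×0.2595 = 1.482 m³/s
Panel 5-6: Δb = 4 m, d̄ = (0.97+0.00)/2 = 0.485, v̄ = (0.242+0.000)/2 = 0.121 → q = 4×0.485×0.121 = 0.2347 m³/s
Q = Σ q = 4.663 m³/s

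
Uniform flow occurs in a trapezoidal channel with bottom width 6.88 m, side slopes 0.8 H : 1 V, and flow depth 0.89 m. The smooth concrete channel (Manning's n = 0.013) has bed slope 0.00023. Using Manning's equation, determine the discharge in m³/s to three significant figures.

6.44 m³/s

A = (b + z·y)·y = (6.88 + 0.8×0.89)×0.89 = 6.757 m²
P = b + 2y√(1+z²) = 6.88 + 2×0.89×√(1+0.8²) = 9.160 m
R = A/P = 6.757/9.160 = 0.7377 m
Q = (1/n)·A·R^(2/3)·S^(1/2) = (1/0.013) × 6.757 × 0.7377^(2/3) × 0.00023^(1/2) = 6.436 m³/s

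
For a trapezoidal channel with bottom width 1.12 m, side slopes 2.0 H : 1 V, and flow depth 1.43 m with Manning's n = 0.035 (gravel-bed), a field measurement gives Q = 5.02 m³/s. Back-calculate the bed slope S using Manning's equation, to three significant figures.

0.00138

A = (b + z·y)·y = (1.12 + 2.0×1.43)×1.43 = 5.691 m²
P = b + 2y√(1+z²) = 1.12 + 2×1.43×√(1+2.0²) = 7.515 m
R = A/P = 5.691/7.515 = 0.7573 m
S = (Q·n / (1·A·R^(2/3)))² = (5.02×0.035 / (1×5.691×0.8308))² = 0.001381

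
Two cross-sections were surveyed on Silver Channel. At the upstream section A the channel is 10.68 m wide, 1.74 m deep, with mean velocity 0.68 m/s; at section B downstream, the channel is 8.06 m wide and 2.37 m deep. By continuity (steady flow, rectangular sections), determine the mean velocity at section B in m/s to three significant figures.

0.662 m/s

Q = A₁V₁ = (10.68×1.74) × 0.68 = 12.64 m³/s
A₂ = 8.06 × 2.37 = 19.10 m²
V₂ = Q/A₂ = 12.64/19.10 = 0.6615 m/s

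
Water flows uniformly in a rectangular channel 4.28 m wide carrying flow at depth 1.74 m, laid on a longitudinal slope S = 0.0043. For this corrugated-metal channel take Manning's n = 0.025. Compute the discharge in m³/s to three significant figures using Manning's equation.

19.0 m³/s

A = b·y = 4.28 × 1.74 = 7.447 m²
P = b + 2y = 4.28 + 2×1.74 = 7.760 m
R = A/P = 7.447/7.760 = 0.9597 m
Q = (1/n)·A·R^(2/3)·S^(1/2) = (1/0.025) × 7.447 × 0.9597^(2/3) × 0.0043^(1/2) = 19.01 m³/s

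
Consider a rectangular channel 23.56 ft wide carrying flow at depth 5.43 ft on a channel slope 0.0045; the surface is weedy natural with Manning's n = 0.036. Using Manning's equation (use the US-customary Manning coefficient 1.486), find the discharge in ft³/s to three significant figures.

850 ft³/s

A = b·y = 23.56 × 5.43 = 127.9 ft²
P = b + 2y = 23.56 + 2×5.43 = 34.42 ft
R = A/P = 127.9/34.42 = 3.717 ft
Q = (1.486/n)·A·R^(2/3)·S^(1/2) = (1.486/0.036) × 127.9 × 3.717^(2/3) × 0.0045^(1/2) = 850.0 ft³/s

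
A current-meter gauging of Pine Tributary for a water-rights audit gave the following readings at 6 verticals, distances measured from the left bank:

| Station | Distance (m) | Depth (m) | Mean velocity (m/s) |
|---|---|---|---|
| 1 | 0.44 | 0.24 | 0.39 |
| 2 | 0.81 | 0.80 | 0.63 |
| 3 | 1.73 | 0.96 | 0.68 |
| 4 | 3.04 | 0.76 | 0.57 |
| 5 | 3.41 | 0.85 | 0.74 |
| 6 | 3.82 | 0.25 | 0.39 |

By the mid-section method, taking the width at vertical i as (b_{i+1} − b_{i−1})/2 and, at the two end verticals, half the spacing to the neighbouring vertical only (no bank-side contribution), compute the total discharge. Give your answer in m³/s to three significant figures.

1.70 m³/s

w_1 = (0.81 − 0.44)/2 = 0.185 m; q_1 = 0.39 × 0.24 × 0.185 = 0.01732 m³/s
w_2 = (1.73 − 0.44)/2 = 0.645 m; q_2 = 0.63 × 0.80 × 0.645 = 0.3251 m³/s
w_3 = (3.04 − 0.81)/2 = 1.115 m; q_3 = 0.68 × 0.96 × 1.115 = 0.7279 m³/s
w_4 = (3.41 − 1.73)/2 = 0.84 m; q_4 = 0.57 × 0.76 × 0.84 = 0.3639 m³/s
w_5 = (3.82 − 3.04)/2 = 0.39 m; q_5 = 0.74 × 0.85 × 0.39 = 0.2453 m³/s
w_6 = (3.82 − 3.41)/2 = 0.205 m; q_6 = 0.39 × 0.25 × 0.205 = 0.01999 m³/s
Q = Σ qᵢ = 1.699 m³/s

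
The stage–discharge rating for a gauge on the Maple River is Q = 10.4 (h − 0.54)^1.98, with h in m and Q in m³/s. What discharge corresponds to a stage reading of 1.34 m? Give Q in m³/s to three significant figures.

Q = 10.4 × (1.34 − 0.54)^1.98 = 10.4 × 0.8^1.98 = 6.686 m³/s

6.69 m³/s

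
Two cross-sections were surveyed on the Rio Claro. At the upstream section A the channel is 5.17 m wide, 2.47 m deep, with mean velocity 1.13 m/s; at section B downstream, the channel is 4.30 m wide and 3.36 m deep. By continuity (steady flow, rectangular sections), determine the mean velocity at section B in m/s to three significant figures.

Q = A₁V₁ = (5.17×2.47) × 1.13 = 14.43 m³/s
A₂ = 4.30 × 3.36 = 14.45 m²
V₂ = Q/A₂ = 14.43/14.45 = 0.9988 m/s

0.999 m/s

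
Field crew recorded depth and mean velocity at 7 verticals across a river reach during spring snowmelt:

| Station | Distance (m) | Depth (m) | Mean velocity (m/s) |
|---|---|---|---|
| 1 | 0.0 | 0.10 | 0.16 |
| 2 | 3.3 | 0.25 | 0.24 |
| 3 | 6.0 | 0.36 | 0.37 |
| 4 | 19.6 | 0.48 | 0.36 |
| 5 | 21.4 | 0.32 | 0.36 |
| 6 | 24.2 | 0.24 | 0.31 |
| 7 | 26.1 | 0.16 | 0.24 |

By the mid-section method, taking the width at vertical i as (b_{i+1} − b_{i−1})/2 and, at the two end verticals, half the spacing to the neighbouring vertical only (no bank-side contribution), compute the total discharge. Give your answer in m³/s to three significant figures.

3.10 m³/s

w_1 = (3.3 − 0.0)/2 = 1.65 m; q_1 = 0.16 × 0.10 × 1.65 = 0.02640 m³/s
w_2 = (6.0 − 0.0)/2 = 3 m; q_2 = 0.24 × 0.25 × 3 = 0.1800 m³/s
w_3 = (19.6 − 3.3)/2 = 8.15 m; q_3 = 0.37 × 0.36 × 8.15 = 1.086 m³/s
w_4 = (21.4 − 6.0)/2 = 7.7 m; q_4 = 0.36 × 0.48 × 7.7 = 1.331 m³/s
w_5 = (24.2 − 19.6)/2 = 2.3 m; q_5 = 0.36 × 0.32 × 2.3 = 0.2650 m³/s
w_6 = (26.1 − 21.4)/2 = 2.35 m; q_6 = 0.31 × 0.24 × 2.35 = 0.1748 m³/s
w_7 = (26.1 − 24.2)/2 = 0.95 m; q_7 = 0.24 × 0.16 × 0.95 = 0.03648 m³/s
Q = Σ qᵢ = 3.099 m³/s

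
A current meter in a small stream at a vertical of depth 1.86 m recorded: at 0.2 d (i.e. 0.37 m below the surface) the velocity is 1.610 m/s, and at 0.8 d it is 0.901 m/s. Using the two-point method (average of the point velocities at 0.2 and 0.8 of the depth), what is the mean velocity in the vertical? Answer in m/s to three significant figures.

1.26 m/s

v̄ = (1.610 + 0.901) / 2 = 1.256 m/s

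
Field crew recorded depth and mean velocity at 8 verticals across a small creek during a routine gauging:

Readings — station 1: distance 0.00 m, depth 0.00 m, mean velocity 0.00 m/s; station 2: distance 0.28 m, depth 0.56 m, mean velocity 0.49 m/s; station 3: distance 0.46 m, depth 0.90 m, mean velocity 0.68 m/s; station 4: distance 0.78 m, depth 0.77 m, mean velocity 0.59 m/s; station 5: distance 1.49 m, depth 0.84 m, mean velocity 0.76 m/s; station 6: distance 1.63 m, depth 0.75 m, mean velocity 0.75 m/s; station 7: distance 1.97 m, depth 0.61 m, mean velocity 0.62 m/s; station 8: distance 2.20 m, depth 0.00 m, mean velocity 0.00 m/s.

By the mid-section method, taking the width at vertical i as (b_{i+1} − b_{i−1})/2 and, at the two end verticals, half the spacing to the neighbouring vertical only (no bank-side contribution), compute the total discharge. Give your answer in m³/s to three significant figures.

w_2 = (0.46 − 0.00)/2 = 0.23 m; q_2 = 0.49 × 0.56 × 0.23 = 0.06311 m³/s
w_3 = (0.78 − 0.28)/2 = 0.25 m; q_3 = 0.68 × 0.90 × 0.25 = 0.1530 m³/s
w_4 = (1.49 − 0.46)/2 = 0.515 m; q_4 = 0.59 × 0.77 × 0.515 = 0.2340 m³/s
w_5 = (1.63 − 0.78)/2 = 0.425 m; q_5 = 0.76 × 0.84 × 0.425 = 0.2713 m³/s
w_6 = (1.97 − 1.49)/2 = 0.24 m; q_6 = 0.75 × 0.75 × 0.24 = 0.1350 m³/s
w_7 = (2.20 − 1.63)/2 = 0.285 m; q_7 = 0.62 × 0.61 × 0.285 = 0.1078 m³/s
Stations 1, 8 contribute zero (depth or velocity is 0).
Q = Σ qᵢ = 0.9642 m³/s

0.964 m³/s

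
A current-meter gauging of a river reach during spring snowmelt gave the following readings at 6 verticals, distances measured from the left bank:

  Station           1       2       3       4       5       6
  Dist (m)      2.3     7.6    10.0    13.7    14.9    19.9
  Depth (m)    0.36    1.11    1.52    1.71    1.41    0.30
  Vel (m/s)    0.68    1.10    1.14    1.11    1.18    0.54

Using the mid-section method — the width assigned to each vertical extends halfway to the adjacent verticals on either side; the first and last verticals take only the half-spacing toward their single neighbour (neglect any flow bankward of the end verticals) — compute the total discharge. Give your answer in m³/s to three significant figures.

20.8 m³/s

w_1 = (7.6 − 2.3)/2 = 2.65 m; q_1 = 0.68 × 0.36 × 2.65 = 0.6487 m³/s
w_2 = (10.0 − 2.3)/2 = 3.85 m; q_2 = 1.10 × 1.11 × 3.85 = 4.701 m³/s
w_3 = (13.7 − 7.6)/2 = 3.05 m; q_3 = 1.14 × 1.52 × 3.05 = 5.285 m³/s
w_4 = (14.9 − 10.0)/2 = 2.45 m; q_4 = 1.11 × 1.71 × 2.45 = 4.650 m³/s
w_5 = (19.9 − 13.7)/2 = 3.1 m; q_5 = 1.18 × 1.41 × 3.1 = 5.158 m³/s
w_6 = (19.9 − 14.9)/2 = 2.5 m; q_6 = 0.54 × 0.30 × 2.5 = 0.4050 m³/s
Q = Σ qᵢ = 20.85 m³/s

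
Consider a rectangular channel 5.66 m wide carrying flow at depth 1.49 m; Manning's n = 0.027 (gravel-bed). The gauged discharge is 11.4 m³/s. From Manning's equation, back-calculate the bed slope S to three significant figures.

0.00138

A = b·y = 5.66 × 1.49 = 8.433 m²
P = b + 2y = 5.66 + 2×1.49 = 8.640 m
R = A/P = 8.433/8.640 = 0.9761 m
S = (Q·n / (1·A·R^(2/3)))² = (11.4×0.027 / (1×8.433×0.9840))² = 0.001376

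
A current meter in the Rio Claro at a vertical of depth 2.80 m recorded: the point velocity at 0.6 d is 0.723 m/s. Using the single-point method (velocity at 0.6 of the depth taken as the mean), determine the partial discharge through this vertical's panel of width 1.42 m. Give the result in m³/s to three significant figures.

2.87 m³/s

v̄ = v₀.₆ = 0.723 m/s
q = v̄ × d × w = 0.7230 × 2.80 × 1.42 = 2.875 m³/s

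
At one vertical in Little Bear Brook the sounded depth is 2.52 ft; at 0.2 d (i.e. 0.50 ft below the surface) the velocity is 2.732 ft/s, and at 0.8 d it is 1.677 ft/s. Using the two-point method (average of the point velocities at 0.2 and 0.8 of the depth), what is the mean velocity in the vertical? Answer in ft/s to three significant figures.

2.20 ft/s

v̄ = (2.732 + 1.677) / 2 = 2.205 ft/s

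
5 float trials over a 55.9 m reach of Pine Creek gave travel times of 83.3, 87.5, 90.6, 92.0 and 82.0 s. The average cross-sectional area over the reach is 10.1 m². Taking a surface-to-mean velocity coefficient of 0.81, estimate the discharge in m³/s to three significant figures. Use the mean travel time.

t̄ = (83.3 + 87.5 + 90.6 + 92.0 + 82.0) / 5 = 87.08 s
v_surface = L / t̄ = 55.9 / 87.08 = 0.6419 m/s
v_mean = 0.81 × 0.6419 = 0.5200 m/s
Q = A × v_mean = 10.1 × 0.5200 = 5.252 m³/s

5.25 m³/s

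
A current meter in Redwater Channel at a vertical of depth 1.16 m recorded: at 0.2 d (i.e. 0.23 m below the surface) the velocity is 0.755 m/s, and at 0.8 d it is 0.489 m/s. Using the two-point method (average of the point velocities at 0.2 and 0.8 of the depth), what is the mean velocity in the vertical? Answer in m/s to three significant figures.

v̄ = (0.755 + 0.489) / 2 = 0.6220 m/s

0.622 m/s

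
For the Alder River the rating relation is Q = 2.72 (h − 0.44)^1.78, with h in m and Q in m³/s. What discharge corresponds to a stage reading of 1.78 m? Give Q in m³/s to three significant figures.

Q = 2.72 × (1.78 − 0.44)^1.78 = 2.72 × 1.34^1.78 = 4.579 m³/s

4.58 m³/s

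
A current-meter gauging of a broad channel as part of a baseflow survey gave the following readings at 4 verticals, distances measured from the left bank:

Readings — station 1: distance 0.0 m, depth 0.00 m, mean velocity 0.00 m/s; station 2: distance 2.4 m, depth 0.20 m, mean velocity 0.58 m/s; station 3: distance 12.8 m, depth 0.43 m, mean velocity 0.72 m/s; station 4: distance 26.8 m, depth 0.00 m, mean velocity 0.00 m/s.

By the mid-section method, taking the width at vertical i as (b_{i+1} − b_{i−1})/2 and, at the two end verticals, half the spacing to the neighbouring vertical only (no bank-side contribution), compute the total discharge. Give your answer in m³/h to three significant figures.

16300 m³/h

w_2 = (12.8 − 0.0)/2 = 6.4 m; q_2 = 0.58 × 0.20 × 6.4 = 0.7424 m³/s
w_3 = (26.8 − 2.4)/2 = 12.2 m; q_3 = 0.72 × 0.43 × 12.2 = 3.777 m³/s
Stations 1, 4 contribute zero (depth or velocity is 0).
Q = Σ qᵢ = 4.520 m³/s
= 4.520 × 3600 = 16270 m³/h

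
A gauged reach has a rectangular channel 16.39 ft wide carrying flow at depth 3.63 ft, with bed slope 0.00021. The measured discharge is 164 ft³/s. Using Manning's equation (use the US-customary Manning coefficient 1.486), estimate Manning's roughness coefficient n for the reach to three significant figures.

A = b·y = 16.39 × 3.63 = 59.50 ft²
P = b + 2y = 16.39 + 2×3.63 = 23.65 ft
R = A/P = 59.50/23.65 = 2.516 ft
n = (1.486/Q)·A·R^(2/3)·S^(1/2) = (1.486/164) × 59.50 × 1.850 × 0.01449 = 0.01445

0.0145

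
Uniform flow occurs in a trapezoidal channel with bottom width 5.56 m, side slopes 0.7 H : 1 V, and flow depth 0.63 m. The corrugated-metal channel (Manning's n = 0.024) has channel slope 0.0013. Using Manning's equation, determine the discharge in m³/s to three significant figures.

3.73 m³/s

A = (b + z·y)·y = (5.56 + 0.7×0.63)×0.63 = 3.781 m²
P = b + 2y√(1+z²) = 5.56 + 2×0.63×√(1+0.7²) = 7.098 m
R = A/P = 3.781/7.098 = 0.5326 m
Q = (1/n)·A·R^(2/3)·S^(1/2) = (1/0.024) × 3.781 × 0.5326^(2/3) × 0.0013^(1/2) = 3.732 m³/s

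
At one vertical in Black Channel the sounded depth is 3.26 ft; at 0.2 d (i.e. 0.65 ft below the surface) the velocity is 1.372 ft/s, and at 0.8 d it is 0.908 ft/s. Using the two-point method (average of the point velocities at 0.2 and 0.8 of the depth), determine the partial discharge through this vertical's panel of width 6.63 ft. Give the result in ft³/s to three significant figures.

24.6 ft³/s

v̄ = (1.372 + 0.908) / 2 = 1.140 ft/s
q = v̄ × d × w = 1.140 × 3.26 × 6.63 = 24.64 ft³/s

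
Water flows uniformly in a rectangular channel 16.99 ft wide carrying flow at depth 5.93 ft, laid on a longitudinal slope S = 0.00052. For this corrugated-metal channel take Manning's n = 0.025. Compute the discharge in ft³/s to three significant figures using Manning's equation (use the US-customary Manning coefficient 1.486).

314 ft³/s

A = b·y = 16.99 × 5.93 = 100.8 ft²
P = b + 2y = 16.99 + 2×5.93 = 28.85 ft
R = A/P = 100.8/28.85 = 3.492 ft
Q = (1.486/n)·A·R^(2/3)·S^(1/2) = (1.486/0.025) × 100.8 × 3.492^(2/3) × 0.00052^(1/2) = 314.3 ft³/s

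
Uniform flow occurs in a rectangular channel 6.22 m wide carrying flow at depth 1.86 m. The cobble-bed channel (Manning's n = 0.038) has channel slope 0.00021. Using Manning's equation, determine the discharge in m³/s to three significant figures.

4.88 m³/s

A = b·y = 6.22 × 1.86 = 11.57 m²
P = b + 2y = 6.22 + 2×1.86 = 9.940 m
R = A/P = 11.57/9.940 = 1.164 m
Q = (1/n)·A·R^(2/3)·S^(1/2) = (1/0.038) × 11.57 × 1.164^(2/3) × 0.00021^(1/2) = 4.882 m³/s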